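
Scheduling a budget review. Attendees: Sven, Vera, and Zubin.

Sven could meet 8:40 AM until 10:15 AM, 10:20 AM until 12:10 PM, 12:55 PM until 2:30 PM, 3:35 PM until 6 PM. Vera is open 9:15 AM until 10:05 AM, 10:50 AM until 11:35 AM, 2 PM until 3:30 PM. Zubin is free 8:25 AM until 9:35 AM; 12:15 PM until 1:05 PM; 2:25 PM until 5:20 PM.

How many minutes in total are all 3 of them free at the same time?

Sven ∩ Vera: 09:15-10:05, 10:50-11:35, 14:00-14:30.
Sven ∩ Vera ∩ Zubin: 09:15-09:35, 14:25-14:30.
Summing the common windows: 20 + 5 = 25 minutes.

25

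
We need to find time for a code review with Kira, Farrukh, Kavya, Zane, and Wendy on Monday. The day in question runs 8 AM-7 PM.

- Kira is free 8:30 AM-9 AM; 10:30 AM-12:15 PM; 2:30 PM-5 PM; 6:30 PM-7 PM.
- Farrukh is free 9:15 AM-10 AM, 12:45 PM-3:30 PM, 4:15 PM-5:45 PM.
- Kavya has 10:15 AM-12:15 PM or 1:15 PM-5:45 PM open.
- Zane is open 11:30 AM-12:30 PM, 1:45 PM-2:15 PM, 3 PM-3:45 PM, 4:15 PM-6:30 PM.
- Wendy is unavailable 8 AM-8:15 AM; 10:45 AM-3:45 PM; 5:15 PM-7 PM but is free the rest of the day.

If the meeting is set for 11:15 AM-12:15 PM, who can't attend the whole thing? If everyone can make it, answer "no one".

Farrukh, Wendy, Zane

Kira free: 08:30-09:00, 10:30-12:15, 14:30-17:00, 18:30-19:00.
Farrukh free: 09:15-10:00, 12:45-15:30, 16:15-17:45.
Kavya free: 10:15-12:15, 13:15-17:45.
Zane free: 11:30-12:30, 13:45-14:15, 15:00-15:45, 16:15-18:30.
Wendy free: 08:15-10:45, 15:45-17:15 (invert busy blocks within the working day).
Kira: free for 11:15-12:15. Farrukh: not fully free for 11:15-12:15. Kavya: free for 11:15-12:15. Zane: not fully free for 11:15-12:15. Wendy: not fully free for 11:15-12:15.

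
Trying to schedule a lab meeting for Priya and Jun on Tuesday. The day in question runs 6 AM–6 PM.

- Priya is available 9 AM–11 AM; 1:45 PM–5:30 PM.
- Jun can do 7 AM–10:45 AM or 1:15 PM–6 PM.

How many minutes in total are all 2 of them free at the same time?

330

Priya ∩ Jun: 09:00-10:45, 13:45-17:30.
Summing the common windows: 105 + 225 = 330 minutes.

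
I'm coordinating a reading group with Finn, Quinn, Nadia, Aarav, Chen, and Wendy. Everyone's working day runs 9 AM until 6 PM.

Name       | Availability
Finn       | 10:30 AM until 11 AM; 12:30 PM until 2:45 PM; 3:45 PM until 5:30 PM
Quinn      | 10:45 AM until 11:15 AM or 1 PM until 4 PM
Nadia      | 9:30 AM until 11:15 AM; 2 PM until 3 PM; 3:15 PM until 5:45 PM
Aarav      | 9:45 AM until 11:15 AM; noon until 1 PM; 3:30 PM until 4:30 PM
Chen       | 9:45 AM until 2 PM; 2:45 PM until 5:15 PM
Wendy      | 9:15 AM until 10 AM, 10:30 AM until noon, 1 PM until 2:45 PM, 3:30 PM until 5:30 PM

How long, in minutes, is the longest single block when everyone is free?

Finn ∩ Quinn: 10:45-11:00, 13:00-14:45, 15:45-16:00.
Finn ∩ Quinn ∩ Nadia: 10:45-11:00, 14:00-14:45, 15:45-16:00.
Finn ∩ Quinn ∩ Nadia ∩ Aarav: 10:45-11:00, 15:45-16:00.
Finn ∩ Quinn ∩ Nadia ∩ Aarav ∩ Chen: 10:45-11:00, 15:45-16:00.
Finn ∩ Quinn ∩ Nadia ∩ Aarav ∩ Chen ∩ Wendy: 10:45-11:00, 15:45-16:00.
The longest is 10:45-11:00 at 15 minutes.

15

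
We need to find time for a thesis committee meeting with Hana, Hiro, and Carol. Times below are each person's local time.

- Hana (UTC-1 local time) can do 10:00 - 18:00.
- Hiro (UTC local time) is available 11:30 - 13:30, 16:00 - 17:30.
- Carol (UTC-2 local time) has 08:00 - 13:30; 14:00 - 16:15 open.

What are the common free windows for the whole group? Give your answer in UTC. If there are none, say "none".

11:30-13:30, 16:00-17:30

Hana in UTC: 11:00-19:00 (add 1h to convert from UTC-1).
Hiro in UTC: 11:30-13:30, 16:00-17:30.
Carol in UTC: 10:00-15:30, 16:00-18:15 (add 2h to convert from UTC-2).
Hana ∩ Hiro: 11:30-13:30, 16:00-17:30.
Hana ∩ Hiro ∩ Carol: 11:30-13:30, 16:00-17:30.
Those are the intersection windows.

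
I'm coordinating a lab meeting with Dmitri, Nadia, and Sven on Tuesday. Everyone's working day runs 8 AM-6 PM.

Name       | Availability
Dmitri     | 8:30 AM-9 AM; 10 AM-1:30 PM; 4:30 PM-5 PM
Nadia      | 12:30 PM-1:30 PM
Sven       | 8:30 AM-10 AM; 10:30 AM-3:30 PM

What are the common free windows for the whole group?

Dmitri ∩ Nadia: 12:30-13:30.
Dmitri ∩ Nadia ∩ Sven: 12:30-13:30.
Those are the intersection windows.

12:30-13:30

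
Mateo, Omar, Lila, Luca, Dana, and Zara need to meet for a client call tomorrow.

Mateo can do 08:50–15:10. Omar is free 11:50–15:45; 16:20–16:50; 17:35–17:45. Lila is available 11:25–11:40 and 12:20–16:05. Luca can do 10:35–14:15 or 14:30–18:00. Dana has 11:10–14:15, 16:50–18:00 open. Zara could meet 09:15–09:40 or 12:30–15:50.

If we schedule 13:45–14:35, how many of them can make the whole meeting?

Mateo, Omar, Lila, and Zara can make the full 13:45-14:35 slot — that's 4.

4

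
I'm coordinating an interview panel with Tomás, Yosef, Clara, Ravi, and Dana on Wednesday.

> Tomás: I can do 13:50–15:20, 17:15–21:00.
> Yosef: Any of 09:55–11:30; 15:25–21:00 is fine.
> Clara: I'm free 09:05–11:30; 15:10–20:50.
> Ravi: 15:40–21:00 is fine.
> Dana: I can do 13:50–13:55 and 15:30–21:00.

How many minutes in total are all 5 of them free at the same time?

Tomás ∩ Yosef: 17:15-21:00.
Tomás ∩ Yosef ∩ Clara: 17:15-20:50.
Tomás ∩ Yosef ∩ Clara ∩ Ravi: 17:15-20:50.
Tomás ∩ Yosef ∩ Clara ∩ Ravi ∩ Dana: 17:15-20:50.
That's a single block of 215 minutes.

215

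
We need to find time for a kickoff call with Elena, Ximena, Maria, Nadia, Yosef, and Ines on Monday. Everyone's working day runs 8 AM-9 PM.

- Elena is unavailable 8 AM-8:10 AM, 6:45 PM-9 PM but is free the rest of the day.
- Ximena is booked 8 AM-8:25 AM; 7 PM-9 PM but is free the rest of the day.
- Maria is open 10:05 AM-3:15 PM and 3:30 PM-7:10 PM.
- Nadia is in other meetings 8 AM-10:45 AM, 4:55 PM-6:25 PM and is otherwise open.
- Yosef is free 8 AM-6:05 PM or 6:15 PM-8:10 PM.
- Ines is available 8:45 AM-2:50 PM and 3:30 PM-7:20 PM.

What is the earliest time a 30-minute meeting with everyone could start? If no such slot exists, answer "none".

10:45

Elena free: 08:10-18:45 (invert busy blocks within the working day).
Ximena free: 08:25-19:00 (invert busy blocks within the working day).
Maria free: 10:05-15:15, 15:30-19:10.
Nadia free: 10:45-16:55, 18:25-21:00 (invert busy blocks within the working day).
Yosef free: 08:00-18:05, 18:15-20:10.
Ines free: 08:45-14:50, 15:30-19:20.
Elena ∩ Ximena: 08:25-18:45.
Elena ∩ Ximena ∩ Maria: 10:05-15:15, 15:30-18:45.
Elena ∩ Ximena ∩ Maria ∩ Nadia: 10:45-15:15, 15:30-16:55, 18:25-18:45.
Elena ∩ Ximena ∩ Maria ∩ Nadia ∩ Yosef: 10:45-15:15, 15:30-16:55, 18:25-18:45.
Elena ∩ Ximena ∩ Maria ∩ Nadia ∩ Yosef ∩ Ines: 10:45-14:50, 15:30-16:55, 18:25-18:45.
Those are the intersection windows.
The first common window of at least 30 minutes is 10:45-14:50, so the earliest start is 10:45.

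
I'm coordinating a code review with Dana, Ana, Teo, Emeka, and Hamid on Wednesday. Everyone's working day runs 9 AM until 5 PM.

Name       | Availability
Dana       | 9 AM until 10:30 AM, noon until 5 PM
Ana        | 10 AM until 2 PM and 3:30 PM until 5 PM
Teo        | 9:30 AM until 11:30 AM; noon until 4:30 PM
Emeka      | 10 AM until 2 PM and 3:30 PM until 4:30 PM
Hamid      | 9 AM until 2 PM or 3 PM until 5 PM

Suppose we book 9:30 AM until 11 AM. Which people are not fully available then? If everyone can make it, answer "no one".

Ana, Dana, Emeka

Dana: not fully free for 09:30-11:00. Ana: not fully free for 09:30-11:00. Teo: free for 09:30-11:00. Emeka: not fully free for 09:30-11:00. Hamid: free for 09:30-11:00.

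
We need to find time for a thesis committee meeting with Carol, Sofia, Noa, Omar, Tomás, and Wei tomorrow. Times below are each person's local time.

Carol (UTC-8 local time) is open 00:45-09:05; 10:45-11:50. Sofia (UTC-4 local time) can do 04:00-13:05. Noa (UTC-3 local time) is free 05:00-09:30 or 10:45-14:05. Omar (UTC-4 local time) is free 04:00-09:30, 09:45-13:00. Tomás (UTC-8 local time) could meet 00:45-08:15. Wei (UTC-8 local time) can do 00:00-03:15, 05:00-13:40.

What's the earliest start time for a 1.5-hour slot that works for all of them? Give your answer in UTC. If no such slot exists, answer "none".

Carol in UTC: 08:45-17:05, 18:45-19:50 (add 8h to convert from UTC-8).
Sofia in UTC: 08:00-17:05 (add 4h to convert from UTC-4).
Noa in UTC: 08:00-12:30, 13:45-17:05 (add 3h to convert from UTC-3).
Omar in UTC: 08:00-13:30, 13:45-17:00 (add 4h to convert from UTC-4).
Tomás in UTC: 08:45-16:15 (add 8h to convert from UTC-8).
Wei in UTC: 08:00-11:15, 13:00-21:40 (add 8h to convert from UTC-8).
Carol ∩ Sofia: 08:45-17:05.
Carol ∩ Sofia ∩ Noa: 08:45-12:30, 13:45-17:05.
Carol ∩ Sofia ∩ Noa ∩ Omar: 08:45-12:30, 13:45-17:00.
Carol ∩ Sofia ∩ Noa ∩ Omar ∩ Tomás: 08:45-12:30, 13:45-16:15.
Carol ∩ Sofia ∩ Noa ∩ Omar ∩ Tomás ∩ Wei: 08:45-11:15, 13:45-16:15.
The first common window of at least 90 minutes is 08:45-11:15, so the earliest start is 08:45.

08:45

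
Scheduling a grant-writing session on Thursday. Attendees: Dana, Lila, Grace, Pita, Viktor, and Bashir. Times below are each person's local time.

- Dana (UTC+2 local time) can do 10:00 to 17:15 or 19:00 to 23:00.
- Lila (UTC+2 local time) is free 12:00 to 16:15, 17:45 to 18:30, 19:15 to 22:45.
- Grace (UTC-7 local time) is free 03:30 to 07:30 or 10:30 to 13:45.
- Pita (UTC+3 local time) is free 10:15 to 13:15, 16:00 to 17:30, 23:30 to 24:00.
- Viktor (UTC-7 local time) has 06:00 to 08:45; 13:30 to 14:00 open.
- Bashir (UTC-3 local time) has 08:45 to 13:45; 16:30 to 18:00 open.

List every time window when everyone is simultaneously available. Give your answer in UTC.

Dana in UTC: 08:00-15:15, 17:00-21:00 (subtract 2h to convert from UTC+2).
Lila in UTC: 10:00-14:15, 15:45-16:30, 17:15-20:45 (subtract 2h to convert from UTC+2).
Grace in UTC: 10:30-14:30, 17:30-20:45 (add 7h to convert from UTC-7).
Pita in UTC: 07:15-10:15, 13:00-14:30, 20:30-21:00 (subtract 3h to convert from UTC+3).
Viktor in UTC: 13:00-15:45, 20:30-21:00 (add 7h to convert from UTC-7).
Bashir in UTC: 11:45-16:45, 19:30-21:00 (add 3h to convert from UTC-3).
Dana ∩ Lila: 10:00-14:15, 17:15-20:45.
Dana ∩ Lila ∩ Grace: 10:30-14:15, 17:30-20:45.
Dana ∩ Lila ∩ Grace ∩ Pita: 13:00-14:15, 20:30-20:45.
Dana ∩ Lila ∩ Grace ∩ Pita ∩ Viktor: 13:00-14:15, 20:30-20:45.
Dana ∩ Lila ∩ Grace ∩ Pita ∩ Viktor ∩ Bashir: 13:00-14:15, 20:30-20:45.
So the common availability across everyone is 13:00-14:15, 20:30-20:45.

13:00-14:15, 20:30-20:45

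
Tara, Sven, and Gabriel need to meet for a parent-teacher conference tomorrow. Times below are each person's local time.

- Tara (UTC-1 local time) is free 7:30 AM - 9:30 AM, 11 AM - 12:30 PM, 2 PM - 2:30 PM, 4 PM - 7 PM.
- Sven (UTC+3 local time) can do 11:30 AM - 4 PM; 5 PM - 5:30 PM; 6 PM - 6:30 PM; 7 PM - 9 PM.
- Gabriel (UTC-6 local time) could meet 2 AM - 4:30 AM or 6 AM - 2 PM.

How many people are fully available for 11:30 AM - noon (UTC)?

1

Tara in UTC: 08:30-10:30, 12:00-13:30, 15:00-15:30, 17:00-20:00 (add 1h to convert from UTC-1).
Sven in UTC: 08:30-13:00, 14:00-14:30, 15:00-15:30, 16:00-18:00 (subtract 3h to convert from UTC+3).
Gabriel in UTC: 08:00-10:30, 12:00-20:00 (add 6h to convert from UTC-6).
Sven can make the full 11:30-12:00 slot — that's 1.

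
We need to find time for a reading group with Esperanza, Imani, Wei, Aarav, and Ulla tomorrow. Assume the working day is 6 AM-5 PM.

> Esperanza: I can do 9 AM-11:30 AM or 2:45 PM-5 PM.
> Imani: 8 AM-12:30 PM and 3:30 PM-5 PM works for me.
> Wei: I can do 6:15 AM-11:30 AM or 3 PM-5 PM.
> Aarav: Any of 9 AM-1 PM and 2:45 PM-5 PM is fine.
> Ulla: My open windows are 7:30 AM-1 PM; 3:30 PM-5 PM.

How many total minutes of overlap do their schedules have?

240

Esperanza ∩ Imani: 09:00-11:30, 15:30-17:00.
Esperanza ∩ Imani ∩ Wei: 09:00-11:30, 15:30-17:00.
Esperanza ∩ Imani ∩ Wei ∩ Aarav: 09:00-11:30, 15:30-17:00.
Esperanza ∩ Imani ∩ Wei ∩ Aarav ∩ Ulla: 09:00-11:30, 15:30-17:00.
So the common availability across everyone is 09:00-11:30, 15:30-17:00.
Summing the common windows: 150 + 90 = 240 minutes.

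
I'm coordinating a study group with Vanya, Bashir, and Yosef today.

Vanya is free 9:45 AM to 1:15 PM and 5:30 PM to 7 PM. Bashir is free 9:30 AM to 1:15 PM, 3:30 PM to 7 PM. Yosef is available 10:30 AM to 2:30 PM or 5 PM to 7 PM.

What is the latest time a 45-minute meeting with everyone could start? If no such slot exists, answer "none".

Vanya ∩ Bashir: 09:45-13:15, 17:30-19:00.
Vanya ∩ Bashir ∩ Yosef: 10:30-13:15, 17:30-19:00.
The last common window of at least 45 minutes is 17:30-19:00; a 45-minute meeting can start as late as 18:15 and still end by 19:00.

18:15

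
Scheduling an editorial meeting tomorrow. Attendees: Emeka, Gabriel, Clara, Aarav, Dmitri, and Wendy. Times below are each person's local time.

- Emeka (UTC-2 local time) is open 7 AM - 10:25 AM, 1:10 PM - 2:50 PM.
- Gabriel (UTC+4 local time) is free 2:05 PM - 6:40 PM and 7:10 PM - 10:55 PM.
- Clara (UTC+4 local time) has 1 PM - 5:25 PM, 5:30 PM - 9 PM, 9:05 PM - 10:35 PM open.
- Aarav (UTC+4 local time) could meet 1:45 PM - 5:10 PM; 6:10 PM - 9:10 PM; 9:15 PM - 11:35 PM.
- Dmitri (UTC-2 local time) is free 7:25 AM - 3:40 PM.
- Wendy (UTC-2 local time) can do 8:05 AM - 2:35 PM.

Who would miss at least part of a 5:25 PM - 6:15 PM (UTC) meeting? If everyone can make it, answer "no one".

Dmitri, Emeka, Wendy

Emeka in UTC: 09:00-12:25, 15:10-16:50 (add 2h to convert from UTC-2).
Gabriel in UTC: 10:05-14:40, 15:10-18:55 (subtract 4h to convert from UTC+4).
Clara in UTC: 09:00-13:25, 13:30-17:00, 17:05-18:35 (subtract 4h to convert from UTC+4).
Aarav in UTC: 09:45-13:10, 14:10-17:10, 17:15-19:35 (subtract 4h to convert from UTC+4).
Dmitri in UTC: 09:25-17:40 (add 2h to convert from UTC-2).
Wendy in UTC: 10:05-16:35 (add 2h to convert from UTC-2).
Emeka: not fully free for 17:25-18:15. Gabriel: free for 17:25-18:15. Clara: free for 17:25-18:15. Aarav: free for 17:25-18:15. Dmitri: not fully free for 17:25-18:15. Wendy: not fully free for 17:25-18:15.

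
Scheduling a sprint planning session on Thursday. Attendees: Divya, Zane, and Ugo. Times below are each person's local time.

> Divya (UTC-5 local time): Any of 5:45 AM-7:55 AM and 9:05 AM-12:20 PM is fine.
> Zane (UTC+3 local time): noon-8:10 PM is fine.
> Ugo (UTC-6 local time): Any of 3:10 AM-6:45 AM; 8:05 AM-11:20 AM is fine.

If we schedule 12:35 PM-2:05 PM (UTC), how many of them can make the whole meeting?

1

Divya in UTC: 10:45-12:55, 14:05-17:20 (add 5h to convert from UTC-5).
Zane in UTC: 09:00-17:10 (subtract 3h to convert from UTC+3).
Ugo in UTC: 09:10-12:45, 14:05-17:20 (add 6h to convert from UTC-6).
Zane can make the full 12:35-14:05 slot — that's 1.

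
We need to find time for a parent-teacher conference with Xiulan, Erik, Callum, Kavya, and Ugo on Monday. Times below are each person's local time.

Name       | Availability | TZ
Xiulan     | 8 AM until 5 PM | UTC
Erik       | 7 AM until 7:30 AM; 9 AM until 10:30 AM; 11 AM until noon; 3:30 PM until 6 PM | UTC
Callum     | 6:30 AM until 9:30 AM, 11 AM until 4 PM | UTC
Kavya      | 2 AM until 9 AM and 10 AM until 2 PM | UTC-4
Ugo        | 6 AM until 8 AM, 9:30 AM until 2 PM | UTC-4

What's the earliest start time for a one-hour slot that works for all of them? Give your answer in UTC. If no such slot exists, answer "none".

Xiulan in UTC: 08:00-17:00.
Erik in UTC: 07:00-07:30, 09:00-10:30, 11:00-12:00, 15:30-18:00.
Callum in UTC: 06:30-09:30, 11:00-16:00.
Kavya in UTC: 06:00-13:00, 14:00-18:00 (add 4h to convert from UTC-4).
Ugo in UTC: 10:00-12:00, 13:30-18:00 (add 4h to convert from UTC-4).
Xiulan ∩ Erik: 09:00-10:30, 11:00-12:00, 15:30-17:00.
Xiulan ∩ Erik ∩ Callum: 09:00-09:30, 11:00-12:00, 15:30-16:00.
Xiulan ∩ Erik ∩ Callum ∩ Kavya: 09:00-09:30, 11:00-12:00, 15:30-16:00.
Xiulan ∩ Erik ∩ Callum ∩ Kavya ∩ Ugo: 11:00-12:00, 15:30-16:00.
The first common window of at least 60 minutes is 11:00-12:00, so the earliest start is 11:00.

11:00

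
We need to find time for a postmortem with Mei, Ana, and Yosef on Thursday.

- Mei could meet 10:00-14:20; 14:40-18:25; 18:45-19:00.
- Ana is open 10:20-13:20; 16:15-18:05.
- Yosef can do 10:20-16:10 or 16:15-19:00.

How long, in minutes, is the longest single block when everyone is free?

180

Mei ∩ Ana: 10:20-13:20, 16:15-18:05.
Mei ∩ Ana ∩ Yosef: 10:20-13:20, 16:15-18:05.
So the common availability across everyone is 10:20-13:20, 16:15-18:05.
The longest is 10:20-13:20 at 180 minutes.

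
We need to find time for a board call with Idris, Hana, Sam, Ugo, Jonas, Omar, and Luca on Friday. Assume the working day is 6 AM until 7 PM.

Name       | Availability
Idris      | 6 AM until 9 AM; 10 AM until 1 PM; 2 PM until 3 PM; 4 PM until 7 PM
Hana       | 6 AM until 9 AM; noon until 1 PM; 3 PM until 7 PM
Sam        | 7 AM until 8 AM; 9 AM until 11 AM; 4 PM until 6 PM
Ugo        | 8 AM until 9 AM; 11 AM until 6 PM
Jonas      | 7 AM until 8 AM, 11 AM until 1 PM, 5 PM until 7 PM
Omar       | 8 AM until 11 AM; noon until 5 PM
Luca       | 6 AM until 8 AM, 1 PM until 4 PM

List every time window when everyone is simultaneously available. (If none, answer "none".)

Idris ∩ Hana: 06:00-09:00, 12:00-13:00, 16:00-19:00.
Idris ∩ Hana ∩ Sam: 07:00-08:00, 16:00-18:00.
Idris ∩ Hana ∩ Sam ∩ Ugo: 16:00-18:00.
Idris ∩ Hana ∩ Sam ∩ Ugo ∩ Jonas: 17:00-18:00.
Idris ∩ Hana ∩ Sam ∩ Ugo ∩ Jonas ∩ Omar: ∅.
Idris ∩ Hana ∩ Sam ∩ Ugo ∩ Jonas ∩ Omar ∩ Luca: ∅.
There is no time when everyone is free.

none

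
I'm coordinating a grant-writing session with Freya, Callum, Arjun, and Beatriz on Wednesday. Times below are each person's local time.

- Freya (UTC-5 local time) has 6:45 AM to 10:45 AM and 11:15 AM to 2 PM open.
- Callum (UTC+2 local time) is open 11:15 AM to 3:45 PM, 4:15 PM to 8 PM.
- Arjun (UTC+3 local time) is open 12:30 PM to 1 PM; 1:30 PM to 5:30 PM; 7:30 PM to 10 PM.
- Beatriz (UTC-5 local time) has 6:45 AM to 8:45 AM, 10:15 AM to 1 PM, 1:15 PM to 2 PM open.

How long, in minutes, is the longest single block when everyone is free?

Freya in UTC: 11:45-15:45, 16:15-19:00 (add 5h to convert from UTC-5).
Callum in UTC: 09:15-13:45, 14:15-18:00 (subtract 2h to convert from UTC+2).
Arjun in UTC: 09:30-10:00, 10:30-14:30, 16:30-19:00 (subtract 3h to convert from UTC+3).
Beatriz in UTC: 11:45-13:45, 15:15-18:00, 18:15-19:00 (add 5h to convert from UTC-5).
Freya ∩ Callum: 11:45-13:45, 14:15-15:45, 16:15-18:00.
Freya ∩ Callum ∩ Arjun: 11:45-13:45, 14:15-14:30, 16:30-18:00.
Freya ∩ Callum ∩ Arjun ∩ Beatriz: 11:45-13:45, 16:30-18:00.
The longest is 11:45-13:45 at 120 minutes.

120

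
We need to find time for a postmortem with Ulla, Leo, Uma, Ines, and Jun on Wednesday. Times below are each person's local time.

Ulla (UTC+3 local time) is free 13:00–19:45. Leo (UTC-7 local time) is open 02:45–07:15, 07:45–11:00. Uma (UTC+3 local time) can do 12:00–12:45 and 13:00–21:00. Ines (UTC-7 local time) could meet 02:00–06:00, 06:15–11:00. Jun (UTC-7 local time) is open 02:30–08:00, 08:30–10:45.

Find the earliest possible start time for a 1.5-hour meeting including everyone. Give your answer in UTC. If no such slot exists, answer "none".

Ulla in UTC: 10:00-16:45 (subtract 3h to convert from UTC+3).
Leo in UTC: 09:45-14:15, 14:45-18:00 (add 7h to convert from UTC-7).
Uma in UTC: 09:00-09:45, 10:00-18:00 (subtract 3h to convert from UTC+3).
Ines in UTC: 09:00-13:00, 13:15-18:00 (add 7h to convert from UTC-7).
Jun in UTC: 09:30-15:00, 15:30-17:45 (add 7h to convert from UTC-7).
Ulla ∩ Leo: 10:00-14:15, 14:45-16:45.
Ulla ∩ Leo ∩ Uma: 10:00-14:15, 14:45-16:45.
Ulla ∩ Leo ∩ Uma ∩ Ines: 10:00-13:00, 13:15-14:15, 14:45-16:45.
Ulla ∩ Leo ∩ Uma ∩ Ines ∩ Jun: 10:00-13:00, 13:15-14:15, 14:45-15:00, 15:30-16:45.
The first common window of at least 90 minutes is 10:00-13:00, so the earliest start is 10:00.

10:00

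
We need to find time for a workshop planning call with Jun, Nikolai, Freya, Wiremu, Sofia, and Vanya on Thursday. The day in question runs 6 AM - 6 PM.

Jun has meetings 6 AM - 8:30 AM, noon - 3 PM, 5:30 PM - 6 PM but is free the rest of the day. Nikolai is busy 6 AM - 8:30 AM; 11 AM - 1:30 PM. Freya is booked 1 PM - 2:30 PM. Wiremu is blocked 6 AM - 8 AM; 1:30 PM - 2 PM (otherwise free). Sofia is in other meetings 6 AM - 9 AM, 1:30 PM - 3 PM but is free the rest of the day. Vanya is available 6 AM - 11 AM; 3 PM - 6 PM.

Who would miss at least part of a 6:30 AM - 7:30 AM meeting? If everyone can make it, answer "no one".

Jun, Nikolai, Sofia, Wiremu

Jun free: 08:30-12:00, 15:00-17:30 (invert busy blocks within the working day).
Nikolai free: 08:30-11:00, 13:30-18:00 (invert busy blocks within the working day).
Freya free: 06:00-13:00, 14:30-18:00 (invert busy blocks within the working day).
Wiremu free: 08:00-13:30, 14:00-18:00 (invert busy blocks within the working day).
Sofia free: 09:00-13:30, 15:00-18:00 (invert busy blocks within the working day).
Vanya free: 06:00-11:00, 15:00-18:00.
Jun: not fully free for 06:30-07:30. Nikolai: not fully free for 06:30-07:30. Freya: free for 06:30-07:30. Wiremu: not fully free for 06:30-07:30. Sofia: not fully free for 06:30-07:30. Vanya: free for 06:30-07:30.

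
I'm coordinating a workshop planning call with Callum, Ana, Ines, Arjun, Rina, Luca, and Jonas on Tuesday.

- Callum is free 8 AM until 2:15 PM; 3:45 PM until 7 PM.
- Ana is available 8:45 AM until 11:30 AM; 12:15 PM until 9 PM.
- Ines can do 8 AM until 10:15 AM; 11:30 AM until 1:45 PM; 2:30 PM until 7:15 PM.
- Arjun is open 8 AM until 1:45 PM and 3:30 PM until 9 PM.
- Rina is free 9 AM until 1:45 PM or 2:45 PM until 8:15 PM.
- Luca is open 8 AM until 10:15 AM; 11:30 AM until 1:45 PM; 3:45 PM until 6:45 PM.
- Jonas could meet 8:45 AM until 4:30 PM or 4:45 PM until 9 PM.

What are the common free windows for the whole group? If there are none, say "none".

09:00-10:15, 12:15-13:45, 15:45-16:30, 16:45-18:45

Callum ∩ Ana: 08:45-11:30, 12:15-14:15, 15:45-19:00.
Callum ∩ Ana ∩ Ines: 08:45-10:15, 12:15-13:45, 15:45-19:00.
Callum ∩ Ana ∩ Ines ∩ Arjun: 08:45-10:15, 12:15-13:45, 15:45-19:00.
Callum ∩ Ana ∩ Ines ∩ Arjun ∩ Rina: 09:00-10:15, 12:15-13:45, 15:45-19:00.
Callum ∩ Ana ∩ Ines ∩ Arjun ∩ Rina ∩ Luca: 09:00-10:15, 12:15-13:45, 15:45-18:45.
Callum ∩ Ana ∩ Ines ∩ Arjun ∩ Rina ∩ Luca ∩ Jonas: 09:00-10:15, 12:15-13:45, 15:45-16:30, 16:45-18:45.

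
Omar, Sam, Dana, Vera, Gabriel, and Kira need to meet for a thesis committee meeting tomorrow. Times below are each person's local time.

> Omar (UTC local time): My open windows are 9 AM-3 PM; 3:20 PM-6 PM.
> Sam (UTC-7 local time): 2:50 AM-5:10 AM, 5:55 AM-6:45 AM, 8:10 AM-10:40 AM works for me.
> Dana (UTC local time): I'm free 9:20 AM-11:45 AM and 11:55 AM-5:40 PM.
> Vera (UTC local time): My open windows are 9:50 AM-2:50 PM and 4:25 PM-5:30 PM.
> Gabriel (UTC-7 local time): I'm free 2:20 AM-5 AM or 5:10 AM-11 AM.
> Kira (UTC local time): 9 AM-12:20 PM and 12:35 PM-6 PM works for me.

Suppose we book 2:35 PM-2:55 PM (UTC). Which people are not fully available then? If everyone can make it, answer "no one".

Sam, Vera

Omar in UTC: 09:00-15:00, 15:20-18:00.
Sam in UTC: 09:50-12:10, 12:55-13:45, 15:10-17:40 (add 7h to convert from UTC-7).
Dana in UTC: 09:20-11:45, 11:55-17:40.
Vera in UTC: 09:50-14:50, 16:25-17:30.
Gabriel in UTC: 09:20-12:00, 12:10-18:00 (add 7h to convert from UTC-7).
Kira in UTC: 09:00-12:20, 12:35-18:00.
Omar: free for 14:35-14:55. Sam: not fully free for 14:35-14:55. Dana: free for 14:35-14:55. Vera: not fully free for 14:35-14:55. Gabriel: free for 14:35-14:55. Kira: free for 14:35-14:55.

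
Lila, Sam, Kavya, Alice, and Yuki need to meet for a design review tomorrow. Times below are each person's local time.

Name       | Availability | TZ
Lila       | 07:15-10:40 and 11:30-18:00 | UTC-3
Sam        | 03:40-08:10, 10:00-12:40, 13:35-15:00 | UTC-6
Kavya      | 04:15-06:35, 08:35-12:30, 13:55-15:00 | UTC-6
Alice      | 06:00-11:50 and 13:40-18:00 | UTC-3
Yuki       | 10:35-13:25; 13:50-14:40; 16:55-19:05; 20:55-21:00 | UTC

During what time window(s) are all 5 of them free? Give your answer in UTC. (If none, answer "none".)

10:35-12:35, 16:55-18:30, 20:55-21:00

Lila in UTC: 10:15-13:40, 14:30-21:00 (add 3h to convert from UTC-3).
Sam in UTC: 09:40-14:10, 16:00-18:40, 19:35-21:00 (add 6h to convert from UTC-6).
Kavya in UTC: 10:15-12:35, 14:35-18:30, 19:55-21:00 (add 6h to convert from UTC-6).
Alice in UTC: 09:00-14:50, 16:40-21:00 (add 3h to convert from UTC-3).
Yuki in UTC: 10:35-13:25, 13:50-14:40, 16:55-19:05, 20:55-21:00.
Lila ∩ Sam: 10:15-13:40, 16:00-18:40, 19:35-21:00.
Lila ∩ Sam ∩ Kavya: 10:15-12:35, 16:00-18:30, 19:55-21:00.
Lila ∩ Sam ∩ Kavya ∩ Alice: 10:15-12:35, 16:40-18:30, 19:55-21:00.
Lila ∩ Sam ∩ Kavya ∩ Alice ∩ Yuki: 10:35-12:35, 16:55-18:30, 20:55-21:00.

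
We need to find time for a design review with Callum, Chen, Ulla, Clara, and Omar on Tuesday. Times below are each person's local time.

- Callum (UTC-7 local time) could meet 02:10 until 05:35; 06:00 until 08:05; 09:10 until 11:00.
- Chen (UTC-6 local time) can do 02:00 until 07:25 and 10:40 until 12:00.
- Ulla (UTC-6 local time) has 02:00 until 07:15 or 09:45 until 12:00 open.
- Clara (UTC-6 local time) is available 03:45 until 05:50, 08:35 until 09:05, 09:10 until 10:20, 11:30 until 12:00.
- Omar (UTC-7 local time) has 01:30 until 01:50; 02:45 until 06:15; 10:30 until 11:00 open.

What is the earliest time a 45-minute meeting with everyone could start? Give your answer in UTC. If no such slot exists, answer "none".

Callum in UTC: 09:10-12:35, 13:00-15:05, 16:10-18:00 (add 7h to convert from UTC-7).
Chen in UTC: 08:00-13:25, 16:40-18:00 (add 6h to convert from UTC-6).
Ulla in UTC: 08:00-13:15, 15:45-18:00 (add 6h to convert from UTC-6).
Clara in UTC: 09:45-11:50, 14:35-15:05, 15:10-16:20, 17:30-18:00 (add 6h to convert from UTC-6).
Omar in UTC: 08:30-08:50, 09:45-13:15, 17:30-18:00 (add 7h to convert from UTC-7).
Callum ∩ Chen: 09:10-12:35, 13:00-13:25, 16:40-18:00.
Callum ∩ Chen ∩ Ulla: 09:10-12:35, 13:00-13:15, 16:40-18:00.
Callum ∩ Chen ∩ Ulla ∩ Clara: 09:45-11:50, 17:30-18:00.
Callum ∩ Chen ∩ Ulla ∩ Clara ∩ Omar: 09:45-11:50, 17:30-18:00.
The first common window of at least 45 minutes is 09:45-11:50, so the earliest start is 09:45.

09:45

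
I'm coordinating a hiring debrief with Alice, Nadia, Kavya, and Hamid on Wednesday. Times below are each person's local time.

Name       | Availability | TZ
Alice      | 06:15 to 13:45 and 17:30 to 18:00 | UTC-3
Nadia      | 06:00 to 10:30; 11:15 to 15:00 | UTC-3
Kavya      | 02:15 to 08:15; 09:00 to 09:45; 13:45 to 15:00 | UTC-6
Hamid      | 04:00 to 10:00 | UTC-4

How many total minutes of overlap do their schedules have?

255

Alice in UTC: 09:15-16:45, 20:30-21:00 (add 3h to convert from UTC-3).
Nadia in UTC: 09:00-13:30, 14:15-18:00 (add 3h to convert from UTC-3).
Kavya in UTC: 08:15-14:15, 15:00-15:45, 19:45-21:00 (add 6h to convert from UTC-6).
Hamid in UTC: 08:00-14:00 (add 4h to convert from UTC-4).
Alice ∩ Nadia: 09:15-13:30, 14:15-16:45.
Alice ∩ Nadia ∩ Kavya: 09:15-13:30, 15:00-15:45.
Alice ∩ Nadia ∩ Kavya ∩ Hamid: 09:15-13:30.
That's a single block of 255 minutes.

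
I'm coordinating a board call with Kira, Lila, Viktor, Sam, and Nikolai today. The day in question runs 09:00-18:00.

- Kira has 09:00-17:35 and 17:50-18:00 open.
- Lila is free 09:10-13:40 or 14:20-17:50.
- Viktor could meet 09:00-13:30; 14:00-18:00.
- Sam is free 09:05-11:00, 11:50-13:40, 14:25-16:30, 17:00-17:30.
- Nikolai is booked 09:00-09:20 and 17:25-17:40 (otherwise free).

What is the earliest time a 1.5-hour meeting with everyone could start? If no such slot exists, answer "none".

09:20

Kira free: 09:00-17:35, 17:50-18:00.
Lila free: 09:10-13:40, 14:20-17:50.
Viktor free: 09:00-13:30, 14:00-18:00.
Sam free: 09:05-11:00, 11:50-13:40, 14:25-16:30, 17:00-17:30.
Nikolai free: 09:20-17:25, 17:40-18:00 (invert busy blocks within the working day).
Kira ∩ Lila: 09:10-13:40, 14:20-17:35.
Kira ∩ Lila ∩ Viktor: 09:10-13:30, 14:20-17:35.
Kira ∩ Lila ∩ Viktor ∩ Sam: 09:10-11:00, 11:50-13:30, 14:25-16:30, 17:00-17:30.
Kira ∩ Lila ∩ Viktor ∩ Sam ∩ Nikolai: 09:20-11:00, 11:50-13:30, 14:25-16:30, 17:00-17:25.
The first common window of at least 90 minutes is 09:20-11:00, so the earliest start is 09:20.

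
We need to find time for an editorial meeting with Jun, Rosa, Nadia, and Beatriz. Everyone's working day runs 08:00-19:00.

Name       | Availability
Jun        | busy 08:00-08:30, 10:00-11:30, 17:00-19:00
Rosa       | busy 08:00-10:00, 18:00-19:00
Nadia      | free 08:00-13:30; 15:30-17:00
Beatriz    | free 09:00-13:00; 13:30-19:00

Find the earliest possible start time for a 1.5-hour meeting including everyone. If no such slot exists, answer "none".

Jun free: 08:30-10:00, 11:30-17:00 (invert busy blocks within the working day).
Rosa free: 10:00-18:00 (invert busy blocks within the working day).
Nadia free: 08:00-13:30, 15:30-17:00.
Beatriz free: 09:00-13:00, 13:30-19:00.
Jun ∩ Rosa: 11:30-17:00.
Jun ∩ Rosa ∩ Nadia: 11:30-13:30, 15:30-17:00.
Jun ∩ Rosa ∩ Nadia ∩ Beatriz: 11:30-13:00, 15:30-17:00.
Those are the intersection windows.
The first common window of at least 90 minutes is 11:30-13:00, so the earliest start is 11:30.

11:30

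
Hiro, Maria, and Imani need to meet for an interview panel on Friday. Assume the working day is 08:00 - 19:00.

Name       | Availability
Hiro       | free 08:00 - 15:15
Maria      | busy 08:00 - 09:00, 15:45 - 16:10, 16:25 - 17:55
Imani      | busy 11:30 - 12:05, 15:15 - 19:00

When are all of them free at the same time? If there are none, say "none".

Hiro free: 08:00-15:15.
Maria free: 09:00-15:45, 16:10-16:25, 17:55-19:00 (invert busy blocks within the working day).
Imani free: 08:00-11:30, 12:05-15:15 (invert busy blocks within the working day).
Hiro ∩ Maria: 09:00-15:15.
Hiro ∩ Maria ∩ Imani: 09:00-11:30, 12:05-15:15.
So the common availability across everyone is 09:00-11:30, 12:05-15:15.

09:00-11:30, 12:05-15:15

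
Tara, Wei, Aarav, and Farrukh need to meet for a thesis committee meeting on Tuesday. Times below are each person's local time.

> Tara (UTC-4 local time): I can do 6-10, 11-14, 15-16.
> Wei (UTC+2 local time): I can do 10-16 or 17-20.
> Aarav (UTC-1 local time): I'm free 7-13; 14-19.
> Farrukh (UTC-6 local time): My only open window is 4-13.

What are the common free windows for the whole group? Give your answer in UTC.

10:00-14:00, 15:00-18:00

Tara in UTC: 10:00-14:00, 15:00-18:00, 19:00-20:00 (add 4h to convert from UTC-4).
Wei in UTC: 08:00-14:00, 15:00-18:00 (subtract 2h to convert from UTC+2).
Aarav in UTC: 08:00-14:00, 15:00-20:00 (add 1h to convert from UTC-1).
Farrukh in UTC: 10:00-19:00 (add 6h to convert from UTC-6).
Tara ∩ Wei: 10:00-14:00, 15:00-18:00.
Tara ∩ Wei ∩ Aarav: 10:00-14:00, 15:00-18:00.
Tara ∩ Wei ∩ Aarav ∩ Farrukh: 10:00-14:00, 15:00-18:00.
Those are the intersection windows.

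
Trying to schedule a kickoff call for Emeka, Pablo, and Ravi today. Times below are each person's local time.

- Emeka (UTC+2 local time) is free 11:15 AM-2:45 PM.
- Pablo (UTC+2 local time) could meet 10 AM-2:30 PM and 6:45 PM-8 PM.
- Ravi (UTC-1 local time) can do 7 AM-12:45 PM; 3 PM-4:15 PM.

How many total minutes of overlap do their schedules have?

Emeka in UTC: 09:15-12:45 (subtract 2h to convert from UTC+2).
Pablo in UTC: 08:00-12:30, 16:45-18:00 (subtract 2h to convert from UTC+2).
Ravi in UTC: 08:00-13:45, 16:00-17:15 (add 1h to convert from UTC-1).
Emeka ∩ Pablo: 09:15-12:30.
Emeka ∩ Pablo ∩ Ravi: 09:15-12:30.
So the common availability across everyone is 09:15-12:30.
That's a single block of 195 minutes.

195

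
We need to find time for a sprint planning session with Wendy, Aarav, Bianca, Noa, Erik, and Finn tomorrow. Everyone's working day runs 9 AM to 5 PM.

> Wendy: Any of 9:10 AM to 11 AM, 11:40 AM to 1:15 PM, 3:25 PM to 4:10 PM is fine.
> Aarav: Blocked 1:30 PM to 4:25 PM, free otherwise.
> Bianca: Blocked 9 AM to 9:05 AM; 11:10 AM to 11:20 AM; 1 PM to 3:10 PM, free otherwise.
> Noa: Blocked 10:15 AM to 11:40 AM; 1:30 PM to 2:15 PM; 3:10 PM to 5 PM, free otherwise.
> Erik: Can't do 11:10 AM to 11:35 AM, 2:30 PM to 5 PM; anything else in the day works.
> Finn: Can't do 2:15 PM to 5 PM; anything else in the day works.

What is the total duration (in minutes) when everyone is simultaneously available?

145

Wendy free: 09:10-11:00, 11:40-13:15, 15:25-16:10.
Aarav free: 09:00-13:30, 16:25-17:00 (invert busy blocks within the working day).
Bianca free: 09:05-11:10, 11:20-13:00, 15:10-17:00 (invert busy blocks within the working day).
Noa free: 09:00-10:15, 11:40-13:30, 14:15-15:10 (invert busy blocks within the working day).
Erik free: 09:00-11:10, 11:35-14:30 (invert busy blocks within the working day).
Finn free: 09:00-14:15 (invert busy blocks within the working day).
Wendy ∩ Aarav: 09:10-11:00, 11:40-13:15.
Wendy ∩ Aarav ∩ Bianca: 09:10-11:00, 11:40-13:00.
Wendy ∩ Aarav ∩ Bianca ∩ Noa: 09:10-10:15, 11:40-13:00.
Wendy ∩ Aarav ∩ Bianca ∩ Noa ∩ Erik: 09:10-10:15, 11:40-13:00.
Wendy ∩ Aarav ∩ Bianca ∩ Noa ∩ Erik ∩ Finn: 09:10-10:15, 11:40-13:00.
Summing the common windows: 65 + 80 = 145 minutes.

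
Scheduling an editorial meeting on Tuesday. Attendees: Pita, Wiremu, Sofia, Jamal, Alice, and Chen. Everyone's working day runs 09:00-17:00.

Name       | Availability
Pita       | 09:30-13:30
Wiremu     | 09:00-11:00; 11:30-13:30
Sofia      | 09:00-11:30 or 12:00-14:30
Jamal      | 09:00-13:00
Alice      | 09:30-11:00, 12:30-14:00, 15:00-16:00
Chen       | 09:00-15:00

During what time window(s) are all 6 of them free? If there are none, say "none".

Pita ∩ Wiremu: 09:30-11:00, 11:30-13:30.
Pita ∩ Wiremu ∩ Sofia: 09:30-11:00, 12:00-13:30.
Pita ∩ Wiremu ∩ Sofia ∩ Jamal: 09:30-11:00, 12:00-13:00.
Pita ∩ Wiremu ∩ Sofia ∩ Jamal ∩ Alice: 09:30-11:00, 12:30-13:00.
Pita ∩ Wiremu ∩ Sofia ∩ Jamal ∩ Alice ∩ Chen: 09:30-11:00, 12:30-13:00.
Those are the intersection windows.

09:30-11:00, 12:30-13:00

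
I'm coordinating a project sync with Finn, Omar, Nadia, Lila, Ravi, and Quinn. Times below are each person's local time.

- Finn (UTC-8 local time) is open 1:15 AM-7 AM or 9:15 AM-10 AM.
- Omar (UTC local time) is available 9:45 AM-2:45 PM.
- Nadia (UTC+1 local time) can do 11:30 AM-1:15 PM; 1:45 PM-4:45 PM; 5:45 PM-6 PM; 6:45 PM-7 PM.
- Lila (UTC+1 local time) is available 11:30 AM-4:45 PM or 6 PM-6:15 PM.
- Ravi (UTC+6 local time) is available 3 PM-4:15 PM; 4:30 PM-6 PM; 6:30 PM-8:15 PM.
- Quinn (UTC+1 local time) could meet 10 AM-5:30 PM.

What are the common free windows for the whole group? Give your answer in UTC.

Finn in UTC: 09:15-15:00, 17:15-18:00 (add 8h to convert from UTC-8).
Omar in UTC: 09:45-14:45.
Nadia in UTC: 10:30-12:15, 12:45-15:45, 16:45-17:00, 17:45-18:00 (subtract 1h to convert from UTC+1).
Lila in UTC: 10:30-15:45, 17:00-17:15 (subtract 1h to convert from UTC+1).
Ravi in UTC: 09:00-10:15, 10:30-12:00, 12:30-14:15 (subtract 6h to convert from UTC+6).
Quinn in UTC: 09:00-16:30 (subtract 1h to convert from UTC+1).
Finn ∩ Omar: 09:45-14:45.
Finn ∩ Omar ∩ Nadia: 10:30-12:15, 12:45-14:45.
Finn ∩ Omar ∩ Nadia ∩ Lila: 10:30-12:15, 12:45-14:45.
Finn ∩ Omar ∩ Nadia ∩ Lila ∩ Ravi: 10:30-12:00, 12:45-14:15.
Finn ∩ Omar ∩ Nadia ∩ Lila ∩ Ravi ∩ Quinn: 10:30-12:00, 12:45-14:15.
Those are the intersection windows.

10:30-12:00, 12:45-14:15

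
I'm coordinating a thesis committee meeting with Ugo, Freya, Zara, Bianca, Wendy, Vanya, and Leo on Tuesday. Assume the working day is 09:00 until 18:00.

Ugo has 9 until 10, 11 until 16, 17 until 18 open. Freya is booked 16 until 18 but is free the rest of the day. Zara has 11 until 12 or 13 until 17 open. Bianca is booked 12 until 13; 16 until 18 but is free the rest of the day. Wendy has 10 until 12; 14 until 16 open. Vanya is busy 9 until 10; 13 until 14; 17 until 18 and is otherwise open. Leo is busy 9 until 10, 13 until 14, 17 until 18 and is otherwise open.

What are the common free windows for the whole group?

Ugo free: 09:00-10:00, 11:00-16:00, 17:00-18:00.
Freya free: 09:00-16:00 (invert busy blocks within the working day).
Zara free: 11:00-12:00, 13:00-17:00.
Bianca free: 09:00-12:00, 13:00-16:00 (invert busy blocks within the working day).
Wendy free: 10:00-12:00, 14:00-16:00.
Vanya free: 10:00-13:00, 14:00-17:00 (invert busy blocks within the working day).
Leo free: 10:00-13:00, 14:00-17:00 (invert busy blocks within the working day).
Ugo ∩ Freya: 09:00-10:00, 11:00-16:00.
Ugo ∩ Freya ∩ Zara: 11:00-12:00, 13:00-16:00.
Ugo ∩ Freya ∩ Zara ∩ Bianca: 11:00-12:00, 13:00-16:00.
Ugo ∩ Freya ∩ Zara ∩ Bianca ∩ Wendy: 11:00-12:00, 14:00-16:00.
Ugo ∩ Freya ∩ Zara ∩ Bianca ∩ Wendy ∩ Vanya: 11:00-12:00, 14:00-16:00.
Ugo ∩ Freya ∩ Zara ∩ Bianca ∩ Wendy ∩ Vanya ∩ Leo: 11:00-12:00, 14:00-16:00.

11:00-12:00, 14:00-16:00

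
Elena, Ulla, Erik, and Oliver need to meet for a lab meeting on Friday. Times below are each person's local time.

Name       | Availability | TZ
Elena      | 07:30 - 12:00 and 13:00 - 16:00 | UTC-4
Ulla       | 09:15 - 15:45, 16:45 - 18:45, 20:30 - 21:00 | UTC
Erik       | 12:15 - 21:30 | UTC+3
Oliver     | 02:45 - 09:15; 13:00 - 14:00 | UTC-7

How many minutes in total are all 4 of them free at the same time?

Elena in UTC: 11:30-16:00, 17:00-20:00 (add 4h to convert from UTC-4).
Ulla in UTC: 09:15-15:45, 16:45-18:45, 20:30-21:00.
Erik in UTC: 09:15-18:30 (subtract 3h to convert from UTC+3).
Oliver in UTC: 09:45-16:15, 20:00-21:00 (add 7h to convert from UTC-7).
Elena ∩ Ulla: 11:30-15:45, 17:00-18:45.
Elena ∩ Ulla ∩ Erik: 11:30-15:45, 17:00-18:30.
Elena ∩ Ulla ∩ Erik ∩ Oliver: 11:30-15:45.
That's a single block of 255 minutes.

255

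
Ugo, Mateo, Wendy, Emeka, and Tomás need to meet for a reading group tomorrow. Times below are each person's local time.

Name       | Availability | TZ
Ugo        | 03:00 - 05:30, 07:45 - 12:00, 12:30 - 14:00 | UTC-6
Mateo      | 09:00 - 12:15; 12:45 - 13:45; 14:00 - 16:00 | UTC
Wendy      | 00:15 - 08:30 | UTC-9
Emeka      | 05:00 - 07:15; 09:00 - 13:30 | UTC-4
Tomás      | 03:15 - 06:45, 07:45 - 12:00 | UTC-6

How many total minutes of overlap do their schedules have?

240

Ugo in UTC: 09:00-11:30, 13:45-18:00, 18:30-20:00 (add 6h to convert from UTC-6).
Mateo in UTC: 09:00-12:15, 12:45-13:45, 14:00-16:00.
Wendy in UTC: 09:15-17:30 (add 9h to convert from UTC-9).
Emeka in UTC: 09:00-11:15, 13:00-17:30 (add 4h to convert from UTC-4).
Tomás in UTC: 09:15-12:45, 13:45-18:00 (add 6h to convert from UTC-6).
Ugo ∩ Mateo: 09:00-11:30, 14:00-16:00.
Ugo ∩ Mateo ∩ Wendy: 09:15-11:30, 14:00-16:00.
Ugo ∩ Mateo ∩ Wendy ∩ Emeka: 09:15-11:15, 14:00-16:00.
Ugo ∩ Mateo ∩ Wendy ∩ Emeka ∩ Tomás: 09:15-11:15, 14:00-16:00.
Summing the common windows: 120 + 120 = 240 minutes.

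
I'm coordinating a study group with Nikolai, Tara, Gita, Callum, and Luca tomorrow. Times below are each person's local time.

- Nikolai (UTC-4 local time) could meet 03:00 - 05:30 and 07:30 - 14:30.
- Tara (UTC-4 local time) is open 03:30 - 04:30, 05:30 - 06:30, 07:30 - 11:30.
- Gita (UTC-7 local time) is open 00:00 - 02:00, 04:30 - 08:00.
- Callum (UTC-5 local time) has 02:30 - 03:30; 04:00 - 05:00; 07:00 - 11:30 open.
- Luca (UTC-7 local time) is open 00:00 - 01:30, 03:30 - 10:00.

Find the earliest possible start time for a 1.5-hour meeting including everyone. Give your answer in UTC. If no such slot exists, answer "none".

12:00

Nikolai in UTC: 07:00-09:30, 11:30-18:30 (add 4h to convert from UTC-4).
Tara in UTC: 07:30-08:30, 09:30-10:30, 11:30-15:30 (add 4h to convert from UTC-4).
Gita in UTC: 07:00-09:00, 11:30-15:00 (add 7h to convert from UTC-7).
Callum in UTC: 07:30-08:30, 09:00-10:00, 12:00-16:30 (add 5h to convert from UTC-5).
Luca in UTC: 07:00-08:30, 10:30-17:00 (add 7h to convert from UTC-7).
Nikolai ∩ Tara: 07:30-08:30, 11:30-15:30.
Nikolai ∩ Tara ∩ Gita: 07:30-08:30, 11:30-15:00.
Nikolai ∩ Tara ∩ Gita ∩ Callum: 07:30-08:30, 12:00-15:00.
Nikolai ∩ Tara ∩ Gita ∩ Callum ∩ Luca: 07:30-08:30, 12:00-15:00.
The first common window of at least 90 minutes is 12:00-15:00, so the earliest start is 12:00.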